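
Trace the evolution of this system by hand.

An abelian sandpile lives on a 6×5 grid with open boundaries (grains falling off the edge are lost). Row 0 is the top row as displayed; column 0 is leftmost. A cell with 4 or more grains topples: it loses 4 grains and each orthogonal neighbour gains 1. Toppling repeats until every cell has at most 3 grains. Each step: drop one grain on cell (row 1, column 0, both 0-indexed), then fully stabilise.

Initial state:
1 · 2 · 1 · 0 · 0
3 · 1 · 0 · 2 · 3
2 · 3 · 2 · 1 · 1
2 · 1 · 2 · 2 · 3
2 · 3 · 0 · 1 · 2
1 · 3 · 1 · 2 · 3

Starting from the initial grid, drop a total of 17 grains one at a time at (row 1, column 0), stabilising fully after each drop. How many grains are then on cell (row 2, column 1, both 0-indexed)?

3

0) 1 · 2 · 1 · 0 · 0
3 · 1 · 0 · 2 · 3
2 · 3 · 2 · 1 · 1
2 · 1 · 2 · 2 · 3
2 · 3 · 0 · 1 · 2
1 · 3 · 1 · 2 · 3
1) 2 · 2 · 1 · 0 · 0
0 · 2 · 0 · 2 · 3
3 · 3 · 2 · 1 · 1
2 · 1 · 2 · 2 · 3
2 · 3 · 0 · 1 · 2
1 · 3 · 1 · 2 · 3
2) 2 · 2 · 1 · 0 · 0
1 · 2 · 0 · 2 · 3
3 · 3 · 2 · 1 · 1
2 · 1 · 2 · 2 · 3
2 · 3 · 0 · 1 · 2
1 · 3 · 1 · 2 · 3
3) 2 · 2 · 1 · 0 · 0
2 · 2 · 0 · 2 · 3
3 · 3 · 2 · 1 · 1
2 · 1 · 2 · 2 · 3
2 · 3 · 0 · 1 · 2
1 · 3 · 1 · 2 · 3
4) 2 · 2 · 1 · 0 · 0
3 · 2 · 0 · 2 · 3
3 · 3 · 2 · 1 · 1
2 · 1 · 2 · 2 · 3
2 · 3 · 0 · 1 · 2
1 · 3 · 1 · 2 · 3
5) 3 · 3 · 1 · 0 · 0
2 · 0 · 1 · 2 · 3
1 · 1 · 3 · 1 · 1
3 · 2 · 2 · 2 · 3
2 · 3 · 0 · 1 · 2
1 · 3 · 1 · 2 · 3
6) 3 · 3 · 1 · 0 · 0
3 · 0 · 1 · 2 · 3
1 · 1 · 3 · 1 · 1
3 · 2 · 2 · 2 · 3
2 · 3 · 0 · 1 · 2
1 · 3 · 1 · 2 · 3
7) 1 · 0 · 2 · 0 · 0
1 · 2 · 1 · 2 · 3
2 · 1 · 3 · 1 · 1
3 · 2 · 2 · 2 · 3
2 · 3 · 0 · 1 · 2
1 · 3 · 1 · 2 · 3
8) 1 · 0 · 2 · 0 · 0
2 · 2 · 1 · 2 · 3
2 · 1 · 3 · 1 · 1
3 · 2 · 2 · 2 · 3
2 · 3 · 0 · 1 · 2
1 · 3 · 1 · 2 · 3
9) 1 · 0 · 2 · 0 · 0
3 · 2 · 1 · 2 · 3
2 · 1 · 3 · 1 · 1
3 · 2 · 2 · 2 · 3
2 · 3 · 0 · 1 · 2
1 · 3 · 1 · 2 · 3
10) 2 · 0 · 2 · 0 · 0
0 · 3 · 1 · 2 · 3
3 · 1 · 3 · 1 · 1
3 · 2 · 2 · 2 · 3
2 · 3 · 0 · 1 · 2
1 · 3 · 1 · 2 · 3
11) 2 · 0 · 2 · 0 · 0
1 · 3 · 1 · 2 · 3
3 · 1 · 3 · 1 · 1
3 · 2 · 2 · 2 · 3
2 · 3 · 0 · 1 · 2
1 · 3 · 1 · 2 · 3
12) 2 · 0 · 2 · 0 · 0
2 · 3 · 1 · 2 · 3
3 · 1 · 3 · 1 · 1
3 · 2 · 2 · 2 · 3
2 · 3 · 0 · 1 · 2
1 · 3 · 1 · 2 · 3
13) 2 · 0 · 2 · 0 · 0
3 · 3 · 1 · 2 · 3
3 · 1 · 3 · 1 · 1
3 · 2 · 2 · 2 · 3
2 · 3 · 0 · 1 · 2
1 · 3 · 1 · 2 · 3
14) 3 · 1 · 2 · 0 · 0
2 · 0 · 2 · 2 · 3
1 · 3 · 3 · 1 · 1
0 · 3 · 2 · 2 · 3
3 · 3 · 0 · 1 · 2
1 · 3 · 1 · 2 · 3
15) 3 · 1 · 2 · 0 · 0
3 · 0 · 2 · 2 · 3
1 · 3 · 3 · 1 · 1
0 · 3 · 2 · 2 · 3
3 · 3 · 0 · 1 · 2
1 · 3 · 1 · 2 · 3
16) 0 · 2 · 2 · 0 · 0
1 · 1 · 2 · 2 · 3
2 · 3 · 3 · 1 · 1
0 · 3 · 2 · 2 · 3
3 · 3 · 0 · 1 · 2
1 · 3 · 1 · 2 · 3
17) 0 · 2 · 2 · 0 · 0
2 · 1 · 2 · 2 · 3
2 · 3 · 3 · 1 · 1
0 · 3 · 2 · 2 · 3
3 · 3 · 0 · 1 · 2
1 · 3 · 1 · 2 · 3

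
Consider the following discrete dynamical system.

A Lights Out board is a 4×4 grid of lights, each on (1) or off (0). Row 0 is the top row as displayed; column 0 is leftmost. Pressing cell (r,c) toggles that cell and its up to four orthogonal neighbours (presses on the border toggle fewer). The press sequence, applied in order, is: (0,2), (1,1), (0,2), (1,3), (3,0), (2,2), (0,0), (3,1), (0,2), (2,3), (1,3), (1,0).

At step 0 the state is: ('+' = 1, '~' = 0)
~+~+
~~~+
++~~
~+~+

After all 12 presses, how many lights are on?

k=0  ~+~+
~~~+
++~~
~+~+
k=1  ~~+~
~~++
++~~
~+~+
k=2  ~++~
++~+
+~~~
~+~+
k=3  ~~~+
++++
+~~~
~+~+
k=4  ~~~~
++~~
+~~+
~+~+
k=5  ~~~~
++~~
~~~+
+~~+
k=6  ~~~~
+++~
~++~
+~++
k=7  ++~~
~++~
~++~
+~++
k=8  ++~~
~++~
~~+~
~+~+
k=9  +~++
~+~~
~~+~
~+~+
k=10  +~++
~+~+
~~~+
~+~~
k=11  +~+~
~++~
~~~~
~+~~
k=12  ~~+~
+~+~
+~~~
~+~~

5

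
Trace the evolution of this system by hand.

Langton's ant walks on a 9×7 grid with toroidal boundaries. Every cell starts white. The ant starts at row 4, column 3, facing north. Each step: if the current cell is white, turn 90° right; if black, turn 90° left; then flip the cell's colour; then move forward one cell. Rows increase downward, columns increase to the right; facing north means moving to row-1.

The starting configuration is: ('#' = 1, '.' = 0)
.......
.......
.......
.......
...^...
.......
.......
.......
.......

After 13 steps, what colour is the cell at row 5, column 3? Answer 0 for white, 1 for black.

0) .......
.......
.......
.......
...^...
.......
.......
.......
.......
1) .......
.......
.......
.......
...#>..
.......
.......
.......
.......
2) .......
.......
.......
.......
...##..
....v..
.......
.......
.......
3) .......
.......
.......
.......
...##..
...<#..
.......
.......
.......
4) .......
.......
.......
.......
...^#..
...##..
.......
.......
.......
5) .......
.......
.......
.......
..<.#..
...##..
.......
.......
.......
6) .......
.......
.......
..^....
..#.#..
...##..
.......
.......
.......
7) .......
.......
.......
..#>...
..#.#..
...##..
.......
.......
.......
8) .......
.......
.......
..##...
..#v#..
...##..
.......
.......
.......
9) .......
.......
.......
..##...
..<##..
...##..
.......
.......
.......
10) .......
.......
.......
..##...
...##..
..v##..
.......
.......
.......
11) .......
.......
.......
..##...
...##..
.<###..
.......
.......
.......
12) .......
.......
.......
..##...
.^.##..
.####..
.......
.......
.......
13) .......
.......
.......
..##...
.#>##..
.####..
.......
.......
.......

1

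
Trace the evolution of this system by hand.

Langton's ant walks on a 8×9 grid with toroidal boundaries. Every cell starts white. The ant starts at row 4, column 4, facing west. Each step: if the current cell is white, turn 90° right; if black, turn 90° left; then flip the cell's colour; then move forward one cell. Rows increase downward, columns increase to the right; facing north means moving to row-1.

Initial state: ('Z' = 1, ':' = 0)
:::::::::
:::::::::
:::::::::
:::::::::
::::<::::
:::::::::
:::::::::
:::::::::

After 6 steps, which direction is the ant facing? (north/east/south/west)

[0] :::::::::
:::::::::
:::::::::
:::::::::
::::<::::
:::::::::
:::::::::
:::::::::
[1] :::::::::
:::::::::
:::::::::
::::^::::
::::Z::::
:::::::::
:::::::::
:::::::::
[2] :::::::::
:::::::::
:::::::::
::::Z>:::
::::Z::::
:::::::::
:::::::::
:::::::::
[3] :::::::::
:::::::::
:::::::::
::::ZZ:::
::::Zv:::
:::::::::
:::::::::
:::::::::
[4] :::::::::
:::::::::
:::::::::
::::ZZ:::
::::<Z:::
:::::::::
:::::::::
:::::::::
[5] :::::::::
:::::::::
:::::::::
::::ZZ:::
:::::Z:::
::::v::::
:::::::::
:::::::::
[6] :::::::::
:::::::::
:::::::::
::::ZZ:::
:::::Z:::
:::<Z::::
:::::::::
:::::::::

west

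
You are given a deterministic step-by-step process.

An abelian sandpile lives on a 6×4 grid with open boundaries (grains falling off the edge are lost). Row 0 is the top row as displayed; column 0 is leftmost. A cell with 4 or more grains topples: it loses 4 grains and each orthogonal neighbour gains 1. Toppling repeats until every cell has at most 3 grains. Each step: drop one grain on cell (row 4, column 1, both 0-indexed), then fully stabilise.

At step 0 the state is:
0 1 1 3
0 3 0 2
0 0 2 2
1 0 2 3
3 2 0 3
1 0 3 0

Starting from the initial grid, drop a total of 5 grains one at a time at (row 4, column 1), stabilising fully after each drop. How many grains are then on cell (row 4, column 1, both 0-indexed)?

k=0  0 1 1 3
0 3 0 2
0 0 2 2
1 0 2 3
3 2 0 3
1 0 3 0
k=1  0 1 1 3
0 3 0 2
0 0 2 2
1 0 2 3
3 3 0 3
1 0 3 0
k=2  0 1 1 3
0 3 0 2
0 0 2 2
2 1 2 3
0 1 1 3
2 1 3 0
k=3  0 1 1 3
0 3 0 2
0 0 2 2
2 1 2 3
0 2 1 3
2 1 3 0
k=4  0 1 1 3
0 3 0 2
0 0 2 2
2 1 2 3
0 3 1 3
2 1 3 0
k=5  0 1 1 3
0 3 0 2
0 0 2 2
2 2 2 3
1 0 2 3
2 2 3 0

0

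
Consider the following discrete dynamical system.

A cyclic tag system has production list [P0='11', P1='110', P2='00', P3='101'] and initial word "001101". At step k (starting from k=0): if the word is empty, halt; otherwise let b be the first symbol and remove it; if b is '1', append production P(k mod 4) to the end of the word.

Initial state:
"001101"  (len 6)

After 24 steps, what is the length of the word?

13

step 0: "001101"  (len 6)
step 1: "01101"  (len 5)
step 2: "1101"  (len 4)
step 3: "10100"  (len 5)
step 4: "0100101"  (len 7)
step 5: "100101"  (len 6)
step 6: "00101110"  (len 8)
step 7: "0101110"  (len 7)
step 8: "101110"  (len 6)
step 9: "0111011"  (len 7)
step 10: "111011"  (len 6)
step 11: "1101100"  (len 7)
step 12: "101100101"  (len 9)
step 13: "0110010111"  (len 10)
step 14: "110010111"  (len 9)
step 15: "1001011100"  (len 10)
step 16: "001011100101"  (len 12)
step 17: "01011100101"  (len 11)
step 18: "1011100101"  (len 10)
step 19: "01110010100"  (len 11)
step 20: "1110010100"  (len 10)
step 21: "11001010011"  (len 11)
step 22: "1001010011110"  (len 13)
step 23: "00101001111000"  (len 14)
step 24: "0101001111000"  (len 13)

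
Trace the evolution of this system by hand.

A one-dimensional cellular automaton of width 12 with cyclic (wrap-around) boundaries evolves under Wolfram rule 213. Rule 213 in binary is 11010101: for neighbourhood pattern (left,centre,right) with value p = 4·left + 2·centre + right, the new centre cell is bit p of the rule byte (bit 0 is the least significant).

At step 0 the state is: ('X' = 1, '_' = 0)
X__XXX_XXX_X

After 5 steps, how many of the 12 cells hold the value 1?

0) X__XXX_XXX_X
1) XX__XX__XX__
2) _XX__XX__XX_
3) __XX__XX__XX
4) X__XX__XX__X
5) XX__XX__XX__

6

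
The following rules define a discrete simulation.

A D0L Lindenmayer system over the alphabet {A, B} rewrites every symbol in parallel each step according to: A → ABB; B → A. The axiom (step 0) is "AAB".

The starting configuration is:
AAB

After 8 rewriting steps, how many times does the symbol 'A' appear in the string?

427

k=0  AAB
k=1  ABBABBA
k=2  ABBAAABBAAABB
k=3  ABBAAABBABBABBAAABBABBABBAA
k=4  ABBAAABBABBABBAAABBAAABBAAABBABBABBAAABBAAABBAAABBABB
k=5  ABBAAABBABBABBAAABBAAABBAAABBABBABBAAABBABBABBAAABBABBABBAAABBAAABBAAABBABBABBAAABBABBABBAAABBABBABBAAABBAA
k=6  ABBAAABBABBABBAAABBAAABBAAABBABBABBAAABBABBABBAAABBABBABBA…BBABBABBAAABBAAABBAAABBABBABBAAABBAAABBAAABBABBABBAAABBABB  (len 213)
k=7  ABBAAABBABBABBAAABBAAABBAAABBABBABBAAABBABBABBAAABBABBABBA…BBABBABBAAABBABBABBAAABBABBABBAAABBAAABBAAABBABBABBAAABBAA  (len 427)
k=8  ABBAAABBABBABBAAABBAAABBAAABBABBABBAAABBABBABBAAABBABBABBA…BABBABBAAABBABBABBAAABBABBABBAAABBAAABBAAABBABBABBAAABBABB  (len 853)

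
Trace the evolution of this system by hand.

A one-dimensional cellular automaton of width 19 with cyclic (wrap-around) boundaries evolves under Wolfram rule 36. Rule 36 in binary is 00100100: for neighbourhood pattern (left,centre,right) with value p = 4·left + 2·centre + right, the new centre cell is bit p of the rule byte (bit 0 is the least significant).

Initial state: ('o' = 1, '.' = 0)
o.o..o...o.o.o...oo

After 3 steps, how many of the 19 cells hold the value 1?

1

k=0  o.o..o...o.o.o...oo
k=1  .oo..o...ooooo.....
k=2  .....o.............
k=3  .....o.............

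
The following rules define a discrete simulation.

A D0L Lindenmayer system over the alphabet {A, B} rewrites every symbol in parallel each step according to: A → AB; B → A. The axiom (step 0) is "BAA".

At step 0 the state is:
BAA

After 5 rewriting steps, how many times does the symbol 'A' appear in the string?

21

[0] BAA
[1] AABAB
[2] ABABAABA
[3] ABAABAABABAAB
[4] ABAABABAABABAABAABABA
[5] ABAABABAABAABABAABAABABAABABAABAAB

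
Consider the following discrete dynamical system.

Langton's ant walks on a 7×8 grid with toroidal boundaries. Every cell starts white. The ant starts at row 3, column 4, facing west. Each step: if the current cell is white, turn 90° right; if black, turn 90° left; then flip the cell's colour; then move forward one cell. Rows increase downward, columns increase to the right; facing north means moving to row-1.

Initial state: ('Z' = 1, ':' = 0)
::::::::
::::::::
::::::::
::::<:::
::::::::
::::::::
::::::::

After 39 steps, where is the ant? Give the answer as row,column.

3,7

k=0  ::::::::
::::::::
::::::::
::::<:::
::::::::
::::::::
::::::::
k=1  ::::::::
::::::::
::::^:::
::::Z:::
::::::::
::::::::
::::::::
k=2  ::::::::
::::::::
::::Z>::
::::Z:::
::::::::
::::::::
::::::::
k=3  ::::::::
::::::::
::::ZZ::
::::Zv::
::::::::
::::::::
::::::::
k=4  ::::::::
::::::::
::::ZZ::
::::<Z::
::::::::
::::::::
::::::::
k=5  ::::::::
::::::::
::::ZZ::
:::::Z::
::::v:::
::::::::
::::::::
k=6  ::::::::
::::::::
::::ZZ::
:::::Z::
:::<Z:::
::::::::
::::::::
k=7  ::::::::
::::::::
::::ZZ::
:::^:Z::
:::ZZ:::
::::::::
::::::::
k=8  ::::::::
::::::::
::::ZZ::
:::Z>Z::
:::ZZ:::
::::::::
::::::::
k=9  ::::::::
::::::::
::::ZZ::
:::ZZZ::
:::Zv:::
::::::::
::::::::
k=10  ::::::::
::::::::
::::ZZ::
:::ZZZ::
:::Z:>::
::::::::
::::::::
k=11  ::::::::
::::::::
::::ZZ::
:::ZZZ::
:::Z:Z::
:::::v::
::::::::
k=12  ::::::::
::::::::
::::ZZ::
:::ZZZ::
:::Z:Z::
::::<Z::
::::::::
k=13  ::::::::
::::::::
::::ZZ::
:::ZZZ::
:::Z^Z::
::::ZZ::
::::::::
k=14  ::::::::
::::::::
::::ZZ::
:::ZZZ::
:::ZZ>::
::::ZZ::
::::::::
k=15  ::::::::
::::::::
::::ZZ::
:::ZZ^::
:::ZZ:::
::::ZZ::
::::::::
k=16  ::::::::
::::::::
::::ZZ::
:::Z<:::
:::ZZ:::
::::ZZ::
::::::::
k=17  ::::::::
::::::::
::::ZZ::
:::Z::::
:::Zv:::
::::ZZ::
::::::::
k=18  ::::::::
::::::::
::::ZZ::
:::Z::::
:::Z:>::
::::ZZ::
::::::::
k=19  ::::::::
::::::::
::::ZZ::
:::Z::::
:::Z:Z::
::::Zv::
::::::::
k=20  ::::::::
::::::::
::::ZZ::
:::Z::::
:::Z:Z::
::::Z:>:
::::::::
k=21  ::::::::
::::::::
::::ZZ::
:::Z::::
:::Z:Z::
::::Z:Z:
::::::v:
k=22  ::::::::
::::::::
::::ZZ::
:::Z::::
:::Z:Z::
::::Z:Z:
:::::<Z:
k=23  ::::::::
::::::::
::::ZZ::
:::Z::::
:::Z:Z::
::::Z^Z:
:::::ZZ:
k=24  ::::::::
::::::::
::::ZZ::
:::Z::::
:::Z:Z::
::::ZZ>:
:::::ZZ:
k=25  ::::::::
::::::::
::::ZZ::
:::Z::::
:::Z:Z^:
::::ZZ::
:::::ZZ:
k=26  ::::::::
::::::::
::::ZZ::
:::Z::::
:::Z:ZZ>
::::ZZ::
:::::ZZ:
k=27  ::::::::
::::::::
::::ZZ::
:::Z::::
:::Z:ZZZ
::::ZZ:v
:::::ZZ:
k=28  ::::::::
::::::::
::::ZZ::
:::Z::::
:::Z:ZZZ
::::ZZ<Z
:::::ZZ:
k=29  ::::::::
::::::::
::::ZZ::
:::Z::::
:::Z:Z^Z
::::ZZZZ
:::::ZZ:
k=30  ::::::::
::::::::
::::ZZ::
:::Z::::
:::Z:<:Z
::::ZZZZ
:::::ZZ:
k=31  ::::::::
::::::::
::::ZZ::
:::Z::::
:::Z:::Z
::::ZvZZ
:::::ZZ:
k=32  ::::::::
::::::::
::::ZZ::
:::Z::::
:::Z:::Z
::::Z:>Z
:::::ZZ:
k=33  ::::::::
::::::::
::::ZZ::
:::Z::::
:::Z::^Z
::::Z::Z
:::::ZZ:
k=34  ::::::::
::::::::
::::ZZ::
:::Z::::
:::Z::Z>
::::Z::Z
:::::ZZ:
k=35  ::::::::
::::::::
::::ZZ::
:::Z:::^
:::Z::Z:
::::Z::Z
:::::ZZ:
k=36  ::::::::
::::::::
::::ZZ::
>::Z:::Z
:::Z::Z:
::::Z::Z
:::::ZZ:
k=37  ::::::::
::::::::
::::ZZ::
Z::Z:::Z
v::Z::Z:
::::Z::Z
:::::ZZ:
k=38  ::::::::
::::::::
::::ZZ::
Z::Z:::Z
Z::Z::Z<
::::Z::Z
:::::ZZ:
k=39  ::::::::
::::::::
::::ZZ::
Z::Z:::^
Z::Z::ZZ
::::Z::Z
:::::ZZ:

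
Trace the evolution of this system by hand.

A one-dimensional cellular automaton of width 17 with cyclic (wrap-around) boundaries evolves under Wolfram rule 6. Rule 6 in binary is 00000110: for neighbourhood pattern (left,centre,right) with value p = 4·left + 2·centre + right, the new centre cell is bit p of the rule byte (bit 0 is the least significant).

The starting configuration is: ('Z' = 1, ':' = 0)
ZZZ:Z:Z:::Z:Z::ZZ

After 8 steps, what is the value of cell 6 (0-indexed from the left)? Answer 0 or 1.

1

k=0  ZZZ:Z:Z:::Z:Z::ZZ
k=1  ::::Z:Z::ZZ:Z:Z::
k=2  :::ZZ:Z:Z:::Z:Z::
k=3  ::Z:::Z:Z::ZZ:Z::
k=4  :ZZ::ZZ:Z:Z:::Z::
k=5  Z:::Z:::Z:Z::ZZ::
k=6  Z::ZZ::ZZ:Z:Z:::Z
k=7  ::Z:::Z:::Z:Z::Z:
k=8  :ZZ::ZZ::ZZ:Z:ZZ:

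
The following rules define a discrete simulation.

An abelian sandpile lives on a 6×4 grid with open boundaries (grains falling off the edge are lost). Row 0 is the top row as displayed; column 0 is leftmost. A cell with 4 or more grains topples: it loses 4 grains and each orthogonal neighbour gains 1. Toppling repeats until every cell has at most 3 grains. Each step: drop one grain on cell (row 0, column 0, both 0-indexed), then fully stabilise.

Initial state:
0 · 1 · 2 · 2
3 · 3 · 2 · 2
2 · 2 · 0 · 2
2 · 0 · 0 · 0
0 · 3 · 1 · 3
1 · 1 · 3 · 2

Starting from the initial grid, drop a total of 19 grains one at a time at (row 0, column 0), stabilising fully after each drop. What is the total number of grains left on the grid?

42

step 0: 0 · 1 · 2 · 2
3 · 3 · 2 · 2
2 · 2 · 0 · 2
2 · 0 · 0 · 0
0 · 3 · 1 · 3
1 · 1 · 3 · 2
step 1: 1 · 1 · 2 · 2
3 · 3 · 2 · 2
2 · 2 · 0 · 2
2 · 0 · 0 · 0
0 · 3 · 1 · 3
1 · 1 · 3 · 2
step 2: 2 · 1 · 2 · 2
3 · 3 · 2 · 2
2 · 2 · 0 · 2
2 · 0 · 0 · 0
0 · 3 · 1 · 3
1 · 1 · 3 · 2
step 3: 3 · 1 · 2 · 2
3 · 3 · 2 · 2
2 · 2 · 0 · 2
2 · 0 · 0 · 0
0 · 3 · 1 · 3
1 · 1 · 3 · 2
step 4: 1 · 3 · 2 · 2
1 · 0 · 3 · 2
3 · 3 · 0 · 2
2 · 0 · 0 · 0
0 · 3 · 1 · 3
1 · 1 · 3 · 2
step 5: 2 · 3 · 2 · 2
1 · 0 · 3 · 2
3 · 3 · 0 · 2
2 · 0 · 0 · 0
0 · 3 · 1 · 3
1 · 1 · 3 · 2
step 6: 3 · 3 · 2 · 2
1 · 0 · 3 · 2
3 · 3 · 0 · 2
2 · 0 · 0 · 0
0 · 3 · 1 · 3
1 · 1 · 3 · 2
step 7: 1 · 0 · 3 · 2
2 · 1 · 3 · 2
3 · 3 · 0 · 2
2 · 0 · 0 · 0
0 · 3 · 1 · 3
1 · 1 · 3 · 2
step 8: 2 · 0 · 3 · 2
2 · 1 · 3 · 2
3 · 3 · 0 · 2
2 · 0 · 0 · 0
0 · 3 · 1 · 3
1 · 1 · 3 · 2
step 9: 3 · 0 · 3 · 2
2 · 1 · 3 · 2
3 · 3 · 0 · 2
2 · 0 · 0 · 0
0 · 3 · 1 · 3
1 · 1 · 3 · 2
step 10: 0 · 1 · 3 · 2
3 · 1 · 3 · 2
3 · 3 · 0 · 2
2 · 0 · 0 · 0
0 · 3 · 1 · 3
1 · 1 · 3 · 2
step 11: 1 · 1 · 3 · 2
3 · 1 · 3 · 2
3 · 3 · 0 · 2
2 · 0 · 0 · 0
0 · 3 · 1 · 3
1 · 1 · 3 · 2
step 12: 2 · 1 · 3 · 2
3 · 1 · 3 · 2
3 · 3 · 0 · 2
2 · 0 · 0 · 0
0 · 3 · 1 · 3
1 · 1 · 3 · 2
step 13: 3 · 1 · 3 · 2
3 · 1 · 3 · 2
3 · 3 · 0 · 2
2 · 0 · 0 · 0
0 · 3 · 1 · 3
1 · 1 · 3 · 2
step 14: 1 · 2 · 3 · 2
1 · 3 · 3 · 2
1 · 0 · 1 · 2
3 · 1 · 0 · 0
0 · 3 · 1 · 3
1 · 1 · 3 · 2
step 15: 2 · 2 · 3 · 2
1 · 3 · 3 · 2
1 · 0 · 1 · 2
3 · 1 · 0 · 0
0 · 3 · 1 · 3
1 · 1 · 3 · 2
step 16: 3 · 2 · 3 · 2
1 · 3 · 3 · 2
1 · 0 · 1 · 2
3 · 1 · 0 · 0
0 · 3 · 1 · 3
1 · 1 · 3 · 2
step 17: 0 · 3 · 3 · 2
2 · 3 · 3 · 2
1 · 0 · 1 · 2
3 · 1 · 0 · 0
0 · 3 · 1 · 3
1 · 1 · 3 · 2
step 18: 1 · 3 · 3 · 2
2 · 3 · 3 · 2
1 · 0 · 1 · 2
3 · 1 · 0 · 0
0 · 3 · 1 · 3
1 · 1 · 3 · 2
step 19: 2 · 3 · 3 · 2
2 · 3 · 3 · 2
1 · 0 · 1 · 2
3 · 1 · 0 · 0
0 · 3 · 1 · 3
1 · 1 · 3 · 2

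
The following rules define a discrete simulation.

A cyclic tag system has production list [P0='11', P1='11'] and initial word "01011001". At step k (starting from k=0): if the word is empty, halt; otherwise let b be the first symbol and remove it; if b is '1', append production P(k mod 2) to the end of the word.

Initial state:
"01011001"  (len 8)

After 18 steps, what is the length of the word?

18

gen 0: "01011001"  (len 8)
gen 1: "1011001"  (len 7)
gen 2: "01100111"  (len 8)
gen 3: "1100111"  (len 7)
gen 4: "10011111"  (len 8)
gen 5: "001111111"  (len 9)
gen 6: "01111111"  (len 8)
gen 7: "1111111"  (len 7)
gen 8: "11111111"  (len 8)
gen 9: "111111111"  (len 9)
gen 10: "1111111111"  (len 10)
gen 11: "11111111111"  (len 11)
gen 12: "111111111111"  (len 12)
gen 13: "1111111111111"  (len 13)
gen 14: "11111111111111"  (len 14)
gen 15: "111111111111111"  (len 15)
gen 16: "1111111111111111"  (len 16)
gen 17: "11111111111111111"  (len 17)
gen 18: "111111111111111111"  (len 18)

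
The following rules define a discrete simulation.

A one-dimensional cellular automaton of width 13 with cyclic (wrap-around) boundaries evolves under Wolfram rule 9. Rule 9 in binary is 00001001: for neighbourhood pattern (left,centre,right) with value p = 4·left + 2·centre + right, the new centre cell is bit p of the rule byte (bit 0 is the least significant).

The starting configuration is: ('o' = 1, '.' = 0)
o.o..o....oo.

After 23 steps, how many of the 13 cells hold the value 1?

step 0: o.o..o....oo.
step 1: .......oo.o..
step 2: oooooo.o....o
step 3: .........oo.o
step 4: .ooooooo.o...
step 5: .o.........oo
step 6: ...ooooooo.o.
step 7: oo.o.........
step 8: o....ooooooo.
step 9: ..oo.o.......
step 10: o.o....oooooo
step 11: ....oo.o.....
step 12: ooo.o....oooo
step 13: ......oo.o...
step 14: ooooo.o....oo
step 15: ........oo.o.
step 16: ooooooo.o....
step 17: o.........oo.
step 18: ..ooooooo.o..
step 19: o.o.........o
step 20: ....ooooooo.o
step 21: .oo.o........
step 22: .o....ooooooo
step 23: ...oo.o......

3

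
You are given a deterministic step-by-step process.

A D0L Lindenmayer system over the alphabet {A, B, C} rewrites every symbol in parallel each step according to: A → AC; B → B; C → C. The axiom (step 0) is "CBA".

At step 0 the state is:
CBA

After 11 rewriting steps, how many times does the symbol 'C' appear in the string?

12

step 0: CBA
step 1: CBAC
step 2: CBACC
step 3: CBACCC
step 4: CBACCCC
step 5: CBACCCCC
step 6: CBACCCCCC
step 7: CBACCCCCCC
step 8: CBACCCCCCCC
step 9: CBACCCCCCCCC
step 10: CBACCCCCCCCCC
step 11: CBACCCCCCCCCCC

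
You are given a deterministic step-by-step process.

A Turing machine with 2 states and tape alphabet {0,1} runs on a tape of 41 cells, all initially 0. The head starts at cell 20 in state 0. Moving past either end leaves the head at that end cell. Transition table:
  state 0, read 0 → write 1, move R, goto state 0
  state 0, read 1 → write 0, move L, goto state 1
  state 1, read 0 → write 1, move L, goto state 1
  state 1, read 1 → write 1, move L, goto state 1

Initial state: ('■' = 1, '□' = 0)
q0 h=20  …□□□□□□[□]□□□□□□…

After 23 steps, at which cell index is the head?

0) q0 h=20  …□□□□□□[□]□□□□□□…
1) q0 h=21  …□□□□□■[□]□□□□□□…
2) q0 h=22  …□□□□■■[□]□□□□□□…
3) q0 h=23  …□□□■■■[□]□□□□□□…
4) q0 h=24  …□□■■■■[□]□□□□□□…
5) q0 h=25  …□■■■■■[□]□□□□□□…
6) q0 h=26  …■■■■■■[□]□□□□□□…
7) q0 h=27  …■■■■■■[□]□□□□□□…
8) q0 h=28  …■■■■■■[□]□□□□□□…
9) q0 h=29  …■■■■■■[□]□□□□□□…
10) q0 h=30  …■■■■■■[□]□□□□□□…
11) q0 h=31  …■■■■■■[□]□□□□□□…
12) q0 h=32  …■■■■■■[□]□□□□□□…
13) q0 h=33  …■■■■■■[□]□□□□□□…
14) q0 h=34  …■■■■■■[□]□□□□□□|
15) q0 h=35  …■■■■■■[□]□□□□□|
16) q0 h=36  …■■■■■■[□]□□□□|
17) q0 h=37  …■■■■■■[□]□□□|
18) q0 h=38  …■■■■■■[□]□□|
19) q0 h=39  …■■■■■■[□]□|
20) q0 h=40  …■■■■■■[□]|
21) q0 h=40  …■■■■■■[■]|
22) q1 h=39  …■■■■■■[■]□|
23) q1 h=38  …■■■■■■[■]■□|

38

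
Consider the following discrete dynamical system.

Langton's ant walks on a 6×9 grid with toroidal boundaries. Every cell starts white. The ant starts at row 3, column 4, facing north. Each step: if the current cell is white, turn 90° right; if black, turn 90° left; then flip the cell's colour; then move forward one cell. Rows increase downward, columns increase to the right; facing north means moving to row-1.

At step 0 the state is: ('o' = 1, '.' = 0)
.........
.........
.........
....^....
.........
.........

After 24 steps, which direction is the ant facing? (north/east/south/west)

south

0) .........
.........
.........
....^....
.........
.........
1) .........
.........
.........
....o>...
.........
.........
2) .........
.........
.........
....oo...
.....v...
.........
3) .........
.........
.........
....oo...
....<o...
.........
4) .........
.........
.........
....^o...
....oo...
.........
5) .........
.........
.........
...<.o...
....oo...
.........
6) .........
.........
...^.....
...o.o...
....oo...
.........
7) .........
.........
...o>....
...o.o...
....oo...
.........
8) .........
.........
...oo....
...ovo...
....oo...
.........
9) .........
.........
...oo....
...<oo...
....oo...
.........
10) .........
.........
...oo....
....oo...
...voo...
.........
11) .........
.........
...oo....
....oo...
..<ooo...
.........
12) .........
.........
...oo....
..^.oo...
..oooo...
.........
13) .........
.........
...oo....
..o>oo...
..oooo...
.........
14) .........
.........
...oo....
..oooo...
..ovoo...
.........
15) .........
.........
...oo....
..oooo...
..o.>o...
.........
16) .........
.........
...oo....
..oo^o...
..o..o...
.........
17) .........
.........
...oo....
..o<.o...
..o..o...
.........
18) .........
.........
...oo....
..o..o...
..ov.o...
.........
19) .........
.........
...oo....
..o..o...
..<o.o...
.........
20) .........
.........
...oo....
..o..o...
...o.o...
..v......
21) .........
.........
...oo....
..o..o...
...o.o...
.<o......
22) .........
.........
...oo....
..o..o...
.^.o.o...
.oo......
23) .........
.........
...oo....
..o..o...
.o>o.o...
.oo......
24) .........
.........
...oo....
..o..o...
.ooo.o...
.ov......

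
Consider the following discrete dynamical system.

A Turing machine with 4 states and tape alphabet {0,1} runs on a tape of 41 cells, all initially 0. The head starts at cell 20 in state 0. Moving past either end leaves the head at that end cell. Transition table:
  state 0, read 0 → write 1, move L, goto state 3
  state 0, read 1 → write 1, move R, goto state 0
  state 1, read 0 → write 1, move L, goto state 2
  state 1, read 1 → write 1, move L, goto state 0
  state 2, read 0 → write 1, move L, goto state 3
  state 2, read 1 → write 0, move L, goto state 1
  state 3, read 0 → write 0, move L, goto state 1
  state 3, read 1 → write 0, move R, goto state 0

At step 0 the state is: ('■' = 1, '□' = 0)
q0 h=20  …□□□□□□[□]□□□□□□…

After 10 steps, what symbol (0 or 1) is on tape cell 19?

[0] q0 h=20  …□□□□□□[□]□□□□□□…
[1] q3 h=19  …□□□□□□[□]■□□□□□…
[2] q1 h=18  …□□□□□□[□]□■□□□□…
[3] q2 h=17  …□□□□□□[□]■□■□□□…
[4] q3 h=16  …□□□□□□[□]■■□■□□…
[5] q1 h=15  …□□□□□□[□]□■■□■□…
[6] q2 h=14  …□□□□□□[□]■□■■□■…
[7] q3 h=13  …□□□□□□[□]■■□■■□…
[8] q1 h=12  …□□□□□□[□]□■■□■■…
[9] q2 h=11  …□□□□□□[□]■□■■□■…
[10] q3 h=10  …□□□□□□[□]■■□■■□…

0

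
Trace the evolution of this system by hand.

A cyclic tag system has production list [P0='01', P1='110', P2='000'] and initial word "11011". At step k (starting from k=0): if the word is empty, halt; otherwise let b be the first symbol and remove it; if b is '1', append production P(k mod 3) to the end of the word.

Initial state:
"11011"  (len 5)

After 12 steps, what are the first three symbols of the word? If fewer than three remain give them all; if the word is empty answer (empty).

110

0) "11011"  (len 5)
1) "101101"  (len 6)
2) "01101110"  (len 8)
3) "1101110"  (len 7)
4) "10111001"  (len 8)
5) "0111001110"  (len 10)
6) "111001110"  (len 9)
7) "1100111001"  (len 10)
8) "100111001110"  (len 12)
9) "00111001110000"  (len 14)
10) "0111001110000"  (len 13)
11) "111001110000"  (len 12)
12) "11001110000000"  (len 14)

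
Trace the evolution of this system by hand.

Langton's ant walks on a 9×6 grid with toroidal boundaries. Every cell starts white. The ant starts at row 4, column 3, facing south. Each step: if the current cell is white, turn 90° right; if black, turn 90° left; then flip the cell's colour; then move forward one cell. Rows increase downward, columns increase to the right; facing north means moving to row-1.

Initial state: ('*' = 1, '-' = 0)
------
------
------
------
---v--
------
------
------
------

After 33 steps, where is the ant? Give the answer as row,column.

k=0  ------
------
------
------
---v--
------
------
------
------
k=1  ------
------
------
------
--<*--
------
------
------
------
k=2  ------
------
------
--^---
--**--
------
------
------
------
k=3  ------
------
------
--*>--
--**--
------
------
------
------
k=4  ------
------
------
--**--
--*v--
------
------
------
------
k=5  ------
------
------
--**--
--*->-
------
------
------
------
k=6  ------
------
------
--**--
--*-*-
----v-
------
------
------
k=7  ------
------
------
--**--
--*-*-
---<*-
------
------
------
k=8  ------
------
------
--**--
--*^*-
---**-
------
------
------
k=9  ------
------
------
--**--
--**>-
---**-
------
------
------
k=10  ------
------
------
--**^-
--**--
---**-
------
------
------
k=11  ------
------
------
--***>
--**--
---**-
------
------
------
k=12  ------
------
------
--****
--**-v
---**-
------
------
------
k=13  ------
------
------
--****
--**<*
---**-
------
------
------
k=14  ------
------
------
--**^*
--****
---**-
------
------
------
k=15  ------
------
------
--*<-*
--****
---**-
------
------
------
k=16  ------
------
------
--*--*
--*v**
---**-
------
------
------
k=17  ------
------
------
--*--*
--*->*
---**-
------
------
------
k=18  ------
------
------
--*-^*
--*--*
---**-
------
------
------
k=19  ------
------
------
--*-*>
--*--*
---**-
------
------
------
k=20  ------
------
-----^
--*-*-
--*--*
---**-
------
------
------
k=21  ------
------
>----*
--*-*-
--*--*
---**-
------
------
------
k=22  ------
------
*----*
v-*-*-
--*--*
---**-
------
------
------
k=23  ------
------
*----*
*-*-*<
--*--*
---**-
------
------
------
k=24  ------
------
*----^
*-*-**
--*--*
---**-
------
------
------
k=25  ------
------
*---<-
*-*-**
--*--*
---**-
------
------
------
k=26  ------
----^-
*---*-
*-*-**
--*--*
---**-
------
------
------
k=27  ------
----*>
*---*-
*-*-**
--*--*
---**-
------
------
------
k=28  ------
----**
*---*v
*-*-**
--*--*
---**-
------
------
------
k=29  ------
----**
*---<*
*-*-**
--*--*
---**-
------
------
------
k=30  ------
----**
*----*
*-*-v*
--*--*
---**-
------
------
------
k=31  ------
----**
*----*
*-*-->
--*--*
---**-
------
------
------
k=32  ------
----**
*----^
*-*---
--*--*
---**-
------
------
------
k=33  ------
----**
*---<-
*-*---
--*--*
---**-
------
------
------

2,4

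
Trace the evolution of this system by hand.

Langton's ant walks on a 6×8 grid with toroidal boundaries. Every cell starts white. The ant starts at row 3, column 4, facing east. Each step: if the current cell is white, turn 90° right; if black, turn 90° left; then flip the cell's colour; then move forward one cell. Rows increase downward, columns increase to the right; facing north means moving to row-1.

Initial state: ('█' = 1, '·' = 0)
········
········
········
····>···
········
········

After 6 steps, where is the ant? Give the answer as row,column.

[0] ········
········
········
····>···
········
········
[1] ········
········
········
····█···
····v···
········
[2] ········
········
········
····█···
···<█···
········
[3] ········
········
········
···^█···
···██···
········
[4] ········
········
········
···█>···
···██···
········
[5] ········
········
····^···
···█····
···██···
········
[6] ········
········
····█>··
···█····
···██···
········

2,5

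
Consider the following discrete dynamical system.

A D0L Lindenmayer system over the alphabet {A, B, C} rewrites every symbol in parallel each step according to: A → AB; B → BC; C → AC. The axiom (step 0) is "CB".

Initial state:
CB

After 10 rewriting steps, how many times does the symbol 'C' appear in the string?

682

[0] CB
[1] ACBC
[2] ABACBCAC
[3] ABBCABACBCACABAC
[4] ABBCBCACABBCABACBCACABACABBCABAC
[5] ABBCBCACBCACABACABBCBCACABBCABACBCACABACABBCABACABBCBCACABBCABAC
[6] ABBCBCACBCACABACBCACABACABBCABACABBCBCACBCACABACABBCBCACAB…ACABBCABACABBCBCACABBCABACABBCBCACBCACABACABBCBCACABBCABAC  (len 128)
[7] ABBCBCACBCACABACBCACABACABBCABACBCACABACABBCABACABBCBCACAB…ACBCACABACBCACABACABBCABACABBCBCACBCACABACABBCBCACABBCABAC  (len 256)
[8] ABBCBCACBCACABACBCACABACABBCABACBCACABACABBCABACABBCBCACAB…ACBCACABACBCACABACABBCABACABBCBCACBCACABACABBCBCACABBCABAC  (len 512)
[9] ABBCBCACBCACABACBCACABACABBCABACBCACABACABBCABACABBCBCACAB…ACBCACABACBCACABACABBCABACABBCBCACBCACABACABBCBCACABBCABAC  (len 1024)
[10] ABBCBCACBCACABACBCACABACABBCABACBCACABACABBCABACABBCBCACAB…ACBCACABACBCACABACABBCABACABBCBCACBCACABACABBCBCACABBCABAC  (len 2048)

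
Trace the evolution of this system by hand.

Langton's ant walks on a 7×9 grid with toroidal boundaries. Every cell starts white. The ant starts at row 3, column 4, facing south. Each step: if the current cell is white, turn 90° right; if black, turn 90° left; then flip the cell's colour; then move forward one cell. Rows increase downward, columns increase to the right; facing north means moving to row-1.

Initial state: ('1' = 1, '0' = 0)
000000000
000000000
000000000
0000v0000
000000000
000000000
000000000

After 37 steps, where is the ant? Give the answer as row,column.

0) 000000000
000000000
000000000
0000v0000
000000000
000000000
000000000
1) 000000000
000000000
000000000
000<10000
000000000
000000000
000000000
2) 000000000
000000000
000^00000
000110000
000000000
000000000
000000000
3) 000000000
000000000
0001>0000
000110000
000000000
000000000
000000000
4) 000000000
000000000
000110000
0001v0000
000000000
000000000
000000000
5) 000000000
000000000
000110000
00010>000
000000000
000000000
000000000
6) 000000000
000000000
000110000
000101000
00000v000
000000000
000000000
7) 000000000
000000000
000110000
000101000
0000<1000
000000000
000000000
8) 000000000
000000000
000110000
0001^1000
000011000
000000000
000000000
9) 000000000
000000000
000110000
00011>000
000011000
000000000
000000000
10) 000000000
000000000
00011^000
000110000
000011000
000000000
000000000
11) 000000000
000000000
000111>00
000110000
000011000
000000000
000000000
12) 000000000
000000000
000111100
000110v00
000011000
000000000
000000000
13) 000000000
000000000
000111100
00011<100
000011000
000000000
000000000
14) 000000000
000000000
00011^100
000111100
000011000
000000000
000000000
15) 000000000
000000000
0001<0100
000111100
000011000
000000000
000000000
16) 000000000
000000000
000100100
0001v1100
000011000
000000000
000000000
17) 000000000
000000000
000100100
00010>100
000011000
000000000
000000000
18) 000000000
000000000
00010^100
000100100
000011000
000000000
000000000
19) 000000000
000000000
000101>00
000100100
000011000
000000000
000000000
20) 000000000
000000^00
000101000
000100100
000011000
000000000
000000000
21) 000000000
0000001>0
000101000
000100100
000011000
000000000
000000000
22) 000000000
000000110
0001010v0
000100100
000011000
000000000
000000000
23) 000000000
000000110
000101<10
000100100
000011000
000000000
000000000
24) 000000000
000000^10
000101110
000100100
000011000
000000000
000000000
25) 000000000
00000<010
000101110
000100100
000011000
000000000
000000000
26) 00000^000
000001010
000101110
000100100
000011000
000000000
000000000
27) 000001>00
000001010
000101110
000100100
000011000
000000000
000000000
28) 000001100
000001v10
000101110
000100100
000011000
000000000
000000000
29) 000001100
00000<110
000101110
000100100
000011000
000000000
000000000
30) 000001100
000000110
00010v110
000100100
000011000
000000000
000000000
31) 000001100
000000110
000100>10
000100100
000011000
000000000
000000000
32) 000001100
000000^10
000100010
000100100
000011000
000000000
000000000
33) 000001100
00000<010
000100010
000100100
000011000
000000000
000000000
34) 00000^100
000001010
000100010
000100100
000011000
000000000
000000000
35) 0000<0100
000001010
000100010
000100100
000011000
000000000
000000000
36) 000010100
000001010
000100010
000100100
000011000
000000000
0000^0000
37) 000010100
000001010
000100010
000100100
000011000
000000000
00001>000

6,5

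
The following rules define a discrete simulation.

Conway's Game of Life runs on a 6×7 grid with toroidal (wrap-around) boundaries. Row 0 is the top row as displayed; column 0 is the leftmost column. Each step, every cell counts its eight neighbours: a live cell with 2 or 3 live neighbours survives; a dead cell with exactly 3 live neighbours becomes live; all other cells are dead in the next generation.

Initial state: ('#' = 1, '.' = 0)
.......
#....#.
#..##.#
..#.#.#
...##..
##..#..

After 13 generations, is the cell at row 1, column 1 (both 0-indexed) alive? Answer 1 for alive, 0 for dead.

0

k=0  .......
#....#.
#..##.#
..#.#.#
...##..
##..#..
k=1  ##....#
#...##.
##.##..
#.#...#
###.#..
...##..
k=2  ##.#..#
..####.
..###..
....###
#.#.###
...####
k=3  ##.....
#....##
..#...#
###....
#......
.......
k=4  ##.....
.....#.
..#..#.
#.#...#
#......
##.....
k=5  ##....#
.#....#
.#...#.
#.....#
.......
......#
k=6  .#...##
.##..##
.#...#.
#.....#
#.....#
......#
k=7  .##....
.##.#..
.##..#.
.#...#.
.....#.
.......
k=8  .###...
#......
#..###.
.##.###
.......
.......
k=9  .##....
#.....#
#.##...
###...#
.....#.
..#....
k=10  ###....
#..#..#
..##...
#.##..#
#.#...#
.##....
k=11  ...#..#
#..#..#
....#..
#.....#
......#
...#..#
k=12  ..#####
#..####
.....#.
#....##
.....##
#....##
k=13  .##....
#.#....
.......
#...#..
....#..
#..#...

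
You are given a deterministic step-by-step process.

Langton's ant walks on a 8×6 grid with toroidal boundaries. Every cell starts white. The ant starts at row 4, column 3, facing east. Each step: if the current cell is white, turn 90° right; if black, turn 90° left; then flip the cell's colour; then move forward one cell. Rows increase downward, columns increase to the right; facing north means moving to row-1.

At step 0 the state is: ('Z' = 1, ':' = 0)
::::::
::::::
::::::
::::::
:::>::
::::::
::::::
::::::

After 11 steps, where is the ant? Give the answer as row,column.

2,2

t=0: ::::::
::::::
::::::
::::::
:::>::
::::::
::::::
::::::
t=1: ::::::
::::::
::::::
::::::
:::Z::
:::v::
::::::
::::::
t=2: ::::::
::::::
::::::
::::::
:::Z::
::<Z::
::::::
::::::
t=3: ::::::
::::::
::::::
::::::
::^Z::
::ZZ::
::::::
::::::
t=4: ::::::
::::::
::::::
::::::
::Z>::
::ZZ::
::::::
::::::
t=5: ::::::
::::::
::::::
:::^::
::Z:::
::ZZ::
::::::
::::::
t=6: ::::::
::::::
::::::
:::Z>:
::Z:::
::ZZ::
::::::
::::::
t=7: ::::::
::::::
::::::
:::ZZ:
::Z:v:
::ZZ::
::::::
::::::
t=8: ::::::
::::::
::::::
:::ZZ:
::Z<Z:
::ZZ::
::::::
::::::
t=9: ::::::
::::::
::::::
:::^Z:
::ZZZ:
::ZZ::
::::::
::::::
t=10: ::::::
::::::
::::::
::<:Z:
::ZZZ:
::ZZ::
::::::
::::::
t=11: ::::::
::::::
::^:::
::Z:Z:
::ZZZ:
::ZZ::
::::::
::::::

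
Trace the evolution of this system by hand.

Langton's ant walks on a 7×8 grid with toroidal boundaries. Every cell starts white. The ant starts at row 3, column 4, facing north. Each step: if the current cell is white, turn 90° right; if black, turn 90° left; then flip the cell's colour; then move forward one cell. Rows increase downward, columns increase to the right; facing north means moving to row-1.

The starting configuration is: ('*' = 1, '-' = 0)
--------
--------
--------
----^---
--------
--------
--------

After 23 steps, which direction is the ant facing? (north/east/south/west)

k=0  --------
--------
--------
----^---
--------
--------
--------
k=1  --------
--------
--------
----*>--
--------
--------
--------
k=2  --------
--------
--------
----**--
-----v--
--------
--------
k=3  --------
--------
--------
----**--
----<*--
--------
--------
k=4  --------
--------
--------
----^*--
----**--
--------
--------
k=5  --------
--------
--------
---<-*--
----**--
--------
--------
k=6  --------
--------
---^----
---*-*--
----**--
--------
--------
k=7  --------
--------
---*>---
---*-*--
----**--
--------
--------
k=8  --------
--------
---**---
---*v*--
----**--
--------
--------
k=9  --------
--------
---**---
---<**--
----**--
--------
--------
k=10  --------
--------
---**---
----**--
---v**--
--------
--------
k=11  --------
--------
---**---
----**--
--<***--
--------
--------
k=12  --------
--------
---**---
--^-**--
--****--
--------
--------
k=13  --------
--------
---**---
--*>**--
--****--
--------
--------
k=14  --------
--------
---**---
--****--
--*v**--
--------
--------
k=15  --------
--------
---**---
--****--
--*->*--
--------
--------
k=16  --------
--------
---**---
--**^*--
--*--*--
--------
--------
k=17  --------
--------
---**---
--*<-*--
--*--*--
--------
--------
k=18  --------
--------
---**---
--*--*--
--*v-*--
--------
--------
k=19  --------
--------
---**---
--*--*--
--<*-*--
--------
--------
k=20  --------
--------
---**---
--*--*--
---*-*--
--v-----
--------
k=21  --------
--------
---**---
--*--*--
---*-*--
-<*-----
--------
k=22  --------
--------
---**---
--*--*--
-^-*-*--
-**-----
--------
k=23  --------
--------
---**---
--*--*--
-*>*-*--
-**-----
--------

east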